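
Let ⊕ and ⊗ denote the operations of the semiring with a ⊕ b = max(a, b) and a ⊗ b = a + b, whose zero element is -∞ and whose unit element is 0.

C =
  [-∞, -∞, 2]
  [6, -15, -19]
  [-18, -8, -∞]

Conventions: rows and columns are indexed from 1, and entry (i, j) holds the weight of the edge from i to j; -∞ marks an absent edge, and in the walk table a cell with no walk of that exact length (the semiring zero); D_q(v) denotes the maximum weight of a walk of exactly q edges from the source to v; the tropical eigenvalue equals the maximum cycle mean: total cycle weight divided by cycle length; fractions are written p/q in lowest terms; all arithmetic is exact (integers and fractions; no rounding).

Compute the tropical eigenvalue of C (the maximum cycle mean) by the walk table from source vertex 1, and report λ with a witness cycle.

q=0: [0, -∞, -∞]
q=1: [-∞, -∞, 2]
q=2: [-16, -6, -∞]
q=3: [0, -21, -14]
Optimal cycle mean attained by: cycle 1->3->2->1, total 2 + (-8) + 6, length 3.
Answer: λ = 0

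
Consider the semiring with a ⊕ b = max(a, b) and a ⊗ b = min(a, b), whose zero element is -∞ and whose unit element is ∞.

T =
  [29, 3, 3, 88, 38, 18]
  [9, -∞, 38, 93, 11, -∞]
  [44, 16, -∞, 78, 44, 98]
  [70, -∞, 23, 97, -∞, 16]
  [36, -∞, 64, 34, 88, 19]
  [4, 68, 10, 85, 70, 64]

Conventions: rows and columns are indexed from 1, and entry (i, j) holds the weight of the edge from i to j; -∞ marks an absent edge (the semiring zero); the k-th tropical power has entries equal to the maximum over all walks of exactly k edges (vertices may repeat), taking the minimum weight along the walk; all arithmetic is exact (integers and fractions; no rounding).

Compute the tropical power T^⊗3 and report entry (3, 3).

T^⊗2:
  [70, 18, 38, 88, 38, 19]
  [70, 16, 23, 93, 38, 38]
  [70, 68, 44, 85, 70, 64]
  [70, 16, 23, 97, 38, 23]
  [44, 19, 64, 64, 88, 64]
  [70, 64, 64, 85, 70, 64]
T^⊗3:
  [70, 19, 38, 88, 38, 38]
  [70, 38, 38, 93, 38, 38]
  [70, 64, 64, 85, 70, 64]
  [70, 23, 38, 97, 38, 23]
  [64, 64, 64, 64, 88, 64]
  [70, 64, 64, 85, 70, 64]
Key observation: the optimum is the walk 3->6->5->3, with weight 98 min 70 min 64 = 64.
Optimal value attained by: walk 3->6->5->3.
Answer: (T^⊗3)[3][3] = 64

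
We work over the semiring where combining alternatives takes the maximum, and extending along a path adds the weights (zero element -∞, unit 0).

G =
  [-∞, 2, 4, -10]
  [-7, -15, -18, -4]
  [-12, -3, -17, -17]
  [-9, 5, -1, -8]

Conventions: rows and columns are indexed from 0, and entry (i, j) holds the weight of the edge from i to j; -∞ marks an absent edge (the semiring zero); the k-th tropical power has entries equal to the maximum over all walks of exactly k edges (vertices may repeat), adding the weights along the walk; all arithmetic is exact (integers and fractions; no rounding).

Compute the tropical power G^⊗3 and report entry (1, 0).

G^⊗2:
  [-5, 1, -11, -2]
  [-13, 1, -3, -12]
  [-10, -10, -8, -7]
  [-2, -3, -5, 1]
G^⊗3:
  [-6, 3, -1, -3]
  [-6, -6, -9, -3]
  [-16, -2, -6, -14]
  [-8, 6, 2, -7]
Key observation: the optimum is the walk 1->3->1->0, with weight (-4) + 5 + (-7) = -6.
Optimal value attained by: walk 1->3->1->0.
Answer: (G^⊗3)[1][0] = -6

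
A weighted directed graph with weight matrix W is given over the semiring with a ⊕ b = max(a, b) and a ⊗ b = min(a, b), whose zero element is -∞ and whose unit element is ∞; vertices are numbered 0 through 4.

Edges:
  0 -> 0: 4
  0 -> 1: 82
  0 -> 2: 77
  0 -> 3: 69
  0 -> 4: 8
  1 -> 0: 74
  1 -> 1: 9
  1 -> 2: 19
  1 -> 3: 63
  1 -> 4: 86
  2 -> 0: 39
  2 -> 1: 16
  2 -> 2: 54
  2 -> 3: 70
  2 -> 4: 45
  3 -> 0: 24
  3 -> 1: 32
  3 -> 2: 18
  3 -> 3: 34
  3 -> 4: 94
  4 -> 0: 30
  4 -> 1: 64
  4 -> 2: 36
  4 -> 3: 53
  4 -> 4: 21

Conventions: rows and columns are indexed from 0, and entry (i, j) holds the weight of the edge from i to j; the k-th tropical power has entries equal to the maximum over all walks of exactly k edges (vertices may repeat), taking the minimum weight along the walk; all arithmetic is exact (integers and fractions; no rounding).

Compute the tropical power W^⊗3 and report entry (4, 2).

W^⊗2:
  [74, 32, 54, 70, 82]
  [30, 74, 74, 69, 63]
  [39, 45, 54, 54, 70]
  [32, 64, 36, 53, 34]
  [64, 32, 36, 63, 64]
W^⊗3:
  [39, 74, 74, 69, 70]
  [74, 63, 54, 70, 74]
  [45, 64, 54, 54, 54]
  [64, 34, 36, 63, 64]
  [36, 64, 64, 64, 63]
Key observation: the optimum is the walk 4->1->0->2, with weight 64 min 74 min 77 = 64.
Optimal value attained by: walk 4->1->0->2.
Answer: (W^⊗3)[4][2] = 64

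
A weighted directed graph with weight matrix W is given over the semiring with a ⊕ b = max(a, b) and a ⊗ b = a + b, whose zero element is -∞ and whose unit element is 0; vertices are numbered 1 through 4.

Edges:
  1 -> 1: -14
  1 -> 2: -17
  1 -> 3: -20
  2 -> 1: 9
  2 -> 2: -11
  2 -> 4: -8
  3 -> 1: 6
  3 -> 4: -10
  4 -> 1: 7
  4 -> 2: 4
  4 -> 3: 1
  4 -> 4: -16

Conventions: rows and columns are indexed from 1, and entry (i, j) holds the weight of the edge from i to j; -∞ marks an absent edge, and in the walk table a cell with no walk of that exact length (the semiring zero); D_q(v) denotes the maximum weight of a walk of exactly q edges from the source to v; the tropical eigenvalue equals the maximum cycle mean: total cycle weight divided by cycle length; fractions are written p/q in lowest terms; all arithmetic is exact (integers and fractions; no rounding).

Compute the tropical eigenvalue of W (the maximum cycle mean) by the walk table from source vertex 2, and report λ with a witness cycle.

q=0: [-∞, 0, -∞, -∞]
q=1: [9, -11, -∞, -8]
q=2: [-1, -4, -7, -19]
q=3: [5, -15, -18, -12]
q=4: [-5, -8, -11, -23]
Optimal cycle mean attained by: cycle 2->4->2, total (-8) + 4, length 2.
Answer: λ = -2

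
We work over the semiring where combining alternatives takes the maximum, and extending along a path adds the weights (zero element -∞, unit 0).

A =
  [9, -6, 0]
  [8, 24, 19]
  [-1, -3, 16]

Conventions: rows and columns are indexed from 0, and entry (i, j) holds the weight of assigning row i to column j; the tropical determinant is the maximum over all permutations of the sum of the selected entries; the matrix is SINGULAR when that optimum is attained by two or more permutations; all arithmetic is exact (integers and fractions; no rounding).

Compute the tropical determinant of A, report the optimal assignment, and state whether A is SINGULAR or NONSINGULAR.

σ = (0, 1, 2): 9 + 24 + 16 = 49
σ = (0, 2, 1): 9 + 19 + (-3) = 25
σ = (1, 0, 2): (-6) + 8 + 16 = 18
σ = (1, 2, 0): (-6) + 19 + (-1) = 12
σ = (2, 0, 1): 0 + 8 + (-3) = 5
σ = (2, 1, 0): 0 + 24 + (-1) = 23
Optimal value attained by: σ = (0, 1, 2).
Answer: det⊕(A) = 49; verdict: NONSINGULAR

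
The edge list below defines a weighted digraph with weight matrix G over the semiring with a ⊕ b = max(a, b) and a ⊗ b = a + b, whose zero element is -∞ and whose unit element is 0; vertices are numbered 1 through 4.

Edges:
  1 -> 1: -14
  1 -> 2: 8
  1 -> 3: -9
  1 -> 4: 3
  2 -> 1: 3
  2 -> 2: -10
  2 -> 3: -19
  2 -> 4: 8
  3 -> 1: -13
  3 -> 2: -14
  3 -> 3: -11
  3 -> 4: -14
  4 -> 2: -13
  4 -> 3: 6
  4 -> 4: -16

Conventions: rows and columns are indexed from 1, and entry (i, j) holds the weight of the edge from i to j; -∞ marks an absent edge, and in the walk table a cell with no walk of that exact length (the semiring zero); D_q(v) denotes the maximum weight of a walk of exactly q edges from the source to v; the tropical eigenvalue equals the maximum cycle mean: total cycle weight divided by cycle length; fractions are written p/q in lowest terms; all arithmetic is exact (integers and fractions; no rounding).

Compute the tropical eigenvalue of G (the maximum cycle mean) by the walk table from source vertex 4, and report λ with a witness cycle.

q=0: [-∞, -∞, -∞, 0]
q=1: [-∞, -13, 6, -16]
q=2: [-7, -8, -5, -5]
q=3: [-5, 1, 1, 0]
q=4: [4, 3, 6, 9]
Optimal cycle mean attained by: cycle 1->2->1, total 8 + 3, length 2.
Answer: λ = 11/2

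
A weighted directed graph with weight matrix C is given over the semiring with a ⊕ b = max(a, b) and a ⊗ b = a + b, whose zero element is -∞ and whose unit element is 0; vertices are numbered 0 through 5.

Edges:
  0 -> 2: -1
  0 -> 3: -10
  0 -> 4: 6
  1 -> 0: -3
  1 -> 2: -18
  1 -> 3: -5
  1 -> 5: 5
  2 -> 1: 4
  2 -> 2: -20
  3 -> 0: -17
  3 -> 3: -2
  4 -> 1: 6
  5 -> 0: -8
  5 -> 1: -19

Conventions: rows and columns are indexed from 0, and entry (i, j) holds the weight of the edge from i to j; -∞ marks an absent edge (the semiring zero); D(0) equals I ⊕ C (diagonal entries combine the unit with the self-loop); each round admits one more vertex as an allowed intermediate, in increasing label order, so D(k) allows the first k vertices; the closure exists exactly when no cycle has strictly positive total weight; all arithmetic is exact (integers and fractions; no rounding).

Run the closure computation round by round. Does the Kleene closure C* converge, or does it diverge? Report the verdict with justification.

D(0):
  [0, -∞, -1, -10, 6, -∞]
  [-3, 0, -18, -5, -∞, 5]
  [-∞, 4, 0, -∞, -∞, -∞]
  [-17, -∞, -∞, 0, -∞, -∞]
  [-∞, 6, -∞, -∞, 0, -∞]
  [-8, -19, -∞, -∞, -∞, 0]
D(1):
  [0, -∞, -1, -10, 6, -∞]
  [-3, 0, -4, -5, 3, 5]
  [-∞, 4, 0, -∞, -∞, -∞]
  [-17, -∞, -18, 0, -11, -∞]
  [-∞, 6, -∞, -∞, 0, -∞]
  [-8, -19, -9, -18, -2, 0]
Detection: at round 2, diagonal entry (4, 4) turns strictly positive.
Key observation: the cycle 4->1->0->4 has total weight 6 + (-3) + 6, which is strictly positive.
Answer: DIVERGES — positive cycle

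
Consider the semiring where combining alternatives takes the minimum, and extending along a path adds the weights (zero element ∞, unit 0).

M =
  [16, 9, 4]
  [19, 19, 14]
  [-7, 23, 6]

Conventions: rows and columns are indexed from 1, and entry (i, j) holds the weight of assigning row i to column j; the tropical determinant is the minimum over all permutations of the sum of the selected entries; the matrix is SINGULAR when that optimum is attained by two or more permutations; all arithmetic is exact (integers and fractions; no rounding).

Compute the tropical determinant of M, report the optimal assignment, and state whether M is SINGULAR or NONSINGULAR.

σ = (1, 2, 3): 16 + 19 + 6 = 41
σ = (1, 3, 2): 16 + 14 + 23 = 53
σ = (2, 1, 3): 9 + 19 + 6 = 34
σ = (2, 3, 1): 9 + 14 + (-7) = 16
σ = (3, 1, 2): 4 + 19 + 23 = 46
σ = (3, 2, 1): 4 + 19 + (-7) = 16
Optimal value attained by: σ = (2, 3, 1).
Answer: det⊕(M) = 16; verdict: SINGULAR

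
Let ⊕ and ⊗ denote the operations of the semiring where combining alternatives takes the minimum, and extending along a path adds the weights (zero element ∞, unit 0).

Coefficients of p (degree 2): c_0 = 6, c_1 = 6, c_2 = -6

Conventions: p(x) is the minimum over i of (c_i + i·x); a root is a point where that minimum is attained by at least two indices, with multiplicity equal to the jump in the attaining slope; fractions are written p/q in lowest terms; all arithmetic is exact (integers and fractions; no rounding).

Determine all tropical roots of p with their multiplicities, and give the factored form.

hull edge (i=0, c=6) to (i=2, c=-6): slope -6, span 2
Factored form: p(x) = -6 ⊗ (x ⊕ 6) ⊗ (x ⊕ 6)
Answer: roots = 6 (mult 2)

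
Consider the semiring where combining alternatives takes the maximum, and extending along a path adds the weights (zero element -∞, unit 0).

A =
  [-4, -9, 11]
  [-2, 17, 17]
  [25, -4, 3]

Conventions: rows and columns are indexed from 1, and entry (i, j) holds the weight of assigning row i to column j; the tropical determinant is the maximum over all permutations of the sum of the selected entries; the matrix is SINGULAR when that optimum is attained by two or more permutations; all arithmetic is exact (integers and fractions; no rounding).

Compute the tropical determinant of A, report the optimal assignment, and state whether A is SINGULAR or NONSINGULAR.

σ = (1, 2, 3): (-4) + 17 + 3 = 16
σ = (1, 3, 2): (-4) + 17 + (-4) = 9
σ = (2, 1, 3): (-9) + (-2) + 3 = -8
σ = (2, 3, 1): (-9) + 17 + 25 = 33
σ = (3, 1, 2): 11 + (-2) + (-4) = 5
σ = (3, 2, 1): 11 + 17 + 25 = 53
Optimal value attained by: σ = (3, 2, 1).
Answer: det⊕(A) = 53; verdict: NONSINGULAR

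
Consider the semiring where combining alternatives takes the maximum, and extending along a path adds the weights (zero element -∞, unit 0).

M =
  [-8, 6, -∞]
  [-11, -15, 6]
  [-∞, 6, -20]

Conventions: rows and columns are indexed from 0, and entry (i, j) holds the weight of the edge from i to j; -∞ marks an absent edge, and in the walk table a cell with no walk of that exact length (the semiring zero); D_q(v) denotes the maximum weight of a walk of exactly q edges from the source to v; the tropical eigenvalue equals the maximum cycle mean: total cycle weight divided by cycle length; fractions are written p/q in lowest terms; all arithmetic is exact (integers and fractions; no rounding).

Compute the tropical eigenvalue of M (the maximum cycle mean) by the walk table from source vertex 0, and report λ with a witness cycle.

q=0: [0, -∞, -∞]
q=1: [-8, 6, -∞]
q=2: [-5, -2, 12]
q=3: [-13, 18, 4]
Optimal cycle mean attained by: cycle 1->2->1, total 6 + 6, length 2.
Answer: λ = 6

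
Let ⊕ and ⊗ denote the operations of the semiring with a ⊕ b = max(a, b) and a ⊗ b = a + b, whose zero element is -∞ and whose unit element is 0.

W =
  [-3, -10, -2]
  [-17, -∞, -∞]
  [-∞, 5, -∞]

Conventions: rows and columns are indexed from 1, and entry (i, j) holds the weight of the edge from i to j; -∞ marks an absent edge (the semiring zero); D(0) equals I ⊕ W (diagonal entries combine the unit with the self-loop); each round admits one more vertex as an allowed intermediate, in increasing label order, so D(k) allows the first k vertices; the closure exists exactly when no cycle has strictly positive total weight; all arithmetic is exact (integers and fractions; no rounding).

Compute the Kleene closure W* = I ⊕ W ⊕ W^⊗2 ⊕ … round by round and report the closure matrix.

D(0):
  [0, -10, -2]
  [-17, 0, -∞]
  [-∞, 5, 0]
D(1):
  [0, -10, -2]
  [-17, 0, -19]
  [-∞, 5, 0]
D(2):
  [0, -10, -2]
  [-17, 0, -19]
  [-12, 5, 0]
D(3):
  [0, 3, -2]
  [-17, 0, -19]
  [-12, 5, 0]
Answer: W* = [[0, 3, -2], [-17, 0, -19], [-12, 5, 0]]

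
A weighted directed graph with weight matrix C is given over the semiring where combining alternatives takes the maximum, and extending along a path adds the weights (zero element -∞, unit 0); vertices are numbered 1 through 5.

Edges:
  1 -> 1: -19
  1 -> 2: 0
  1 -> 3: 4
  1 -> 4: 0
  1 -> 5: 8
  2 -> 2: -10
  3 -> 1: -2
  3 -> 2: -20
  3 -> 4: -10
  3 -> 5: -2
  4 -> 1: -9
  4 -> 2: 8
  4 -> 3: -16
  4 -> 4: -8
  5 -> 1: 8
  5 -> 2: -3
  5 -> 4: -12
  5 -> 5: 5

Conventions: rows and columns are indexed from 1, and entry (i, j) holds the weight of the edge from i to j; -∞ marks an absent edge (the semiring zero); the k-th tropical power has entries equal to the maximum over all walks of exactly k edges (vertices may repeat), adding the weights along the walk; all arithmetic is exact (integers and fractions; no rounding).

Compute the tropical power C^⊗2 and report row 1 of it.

C^⊗2:
  [16, 8, -15, -4, 13]
  [-∞, -20, -∞, -∞, -∞]
  [6, -2, 2, -2, 6]
  [-17, 0, -5, -9, -1]
  [13, 8, 12, 8, 16]
Answer: row 1 of C^⊗2 = [16, 8, -15, -4, 13]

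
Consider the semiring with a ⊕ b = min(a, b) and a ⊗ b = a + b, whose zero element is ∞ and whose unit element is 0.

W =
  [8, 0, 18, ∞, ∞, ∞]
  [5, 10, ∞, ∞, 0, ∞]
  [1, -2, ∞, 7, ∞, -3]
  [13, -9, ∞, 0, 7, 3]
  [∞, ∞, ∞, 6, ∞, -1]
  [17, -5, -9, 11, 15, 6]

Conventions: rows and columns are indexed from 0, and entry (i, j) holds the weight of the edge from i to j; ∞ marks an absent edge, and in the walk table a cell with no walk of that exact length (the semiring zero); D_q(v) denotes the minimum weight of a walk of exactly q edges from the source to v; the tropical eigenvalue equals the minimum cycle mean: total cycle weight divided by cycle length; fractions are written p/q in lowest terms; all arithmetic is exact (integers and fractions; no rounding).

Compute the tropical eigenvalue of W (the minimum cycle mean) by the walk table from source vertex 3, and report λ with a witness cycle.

q=0: [∞, ∞, ∞, 0, ∞, ∞]
q=1: [13, -9, ∞, 0, 7, 3]
q=2: [-4, -9, -6, 0, -9, 3]
q=3: [-5, -9, -6, -3, -9, -10]
q=4: [-5, -15, -19, -3, -9, -10]
q=5: [-18, -21, -19, -12, -15, -22]
q=6: [-18, -27, -31, -12, -21, -22]
Optimal cycle mean attained by: cycle 2->5->2, total (-3) + (-9), length 2.
Answer: λ = -6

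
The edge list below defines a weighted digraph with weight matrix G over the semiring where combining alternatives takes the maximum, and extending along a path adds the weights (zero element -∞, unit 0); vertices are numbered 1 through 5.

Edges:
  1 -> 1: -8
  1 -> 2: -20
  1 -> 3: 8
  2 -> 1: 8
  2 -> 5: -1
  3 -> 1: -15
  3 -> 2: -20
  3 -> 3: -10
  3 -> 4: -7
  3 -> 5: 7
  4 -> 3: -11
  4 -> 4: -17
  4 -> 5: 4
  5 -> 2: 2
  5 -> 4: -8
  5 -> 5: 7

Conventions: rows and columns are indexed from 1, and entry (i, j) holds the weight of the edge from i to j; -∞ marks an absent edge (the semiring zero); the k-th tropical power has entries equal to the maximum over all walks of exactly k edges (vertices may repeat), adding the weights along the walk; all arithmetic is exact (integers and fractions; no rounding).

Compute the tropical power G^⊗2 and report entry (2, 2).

G^⊗2:
  [-7, -12, 0, 1, 15]
  [0, 1, 16, -9, 6]
  [-12, 9, -7, -1, 14]
  [-26, 6, -21, -4, 11]
  [10, 9, -19, -1, 14]
Key observation: the optimum is the walk 2->5->2, with weight (-1) + 2 = 1.
Optimal value attained by: walk 2->5->2.
Answer: (G^⊗2)[2][2] = 1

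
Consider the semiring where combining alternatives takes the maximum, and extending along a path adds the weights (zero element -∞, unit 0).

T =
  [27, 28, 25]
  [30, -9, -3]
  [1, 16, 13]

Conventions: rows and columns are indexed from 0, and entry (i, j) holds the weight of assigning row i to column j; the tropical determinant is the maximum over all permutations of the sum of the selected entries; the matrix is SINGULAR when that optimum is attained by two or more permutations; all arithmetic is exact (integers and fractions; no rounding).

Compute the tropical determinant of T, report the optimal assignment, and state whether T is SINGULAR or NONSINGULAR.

σ = (0, 1, 2): 27 + (-9) + 13 = 31
σ = (0, 2, 1): 27 + (-3) + 16 = 40
σ = (1, 0, 2): 28 + 30 + 13 = 71
σ = (1, 2, 0): 28 + (-3) + 1 = 26
σ = (2, 0, 1): 25 + 30 + 16 = 71
σ = (2, 1, 0): 25 + (-9) + 1 = 17
Optimal value attained by: σ = (1, 0, 2).
Answer: det⊕(T) = 71; verdict: SINGULAR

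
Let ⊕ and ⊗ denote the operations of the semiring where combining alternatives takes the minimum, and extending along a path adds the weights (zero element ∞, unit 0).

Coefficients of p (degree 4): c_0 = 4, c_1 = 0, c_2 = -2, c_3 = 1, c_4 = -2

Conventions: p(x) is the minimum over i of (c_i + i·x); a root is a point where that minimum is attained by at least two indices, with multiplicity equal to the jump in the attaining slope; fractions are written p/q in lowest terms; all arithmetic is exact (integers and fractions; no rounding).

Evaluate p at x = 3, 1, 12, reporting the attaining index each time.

p(3) = min(4+0·3=4, 0+1·3=3, -2+2·3=4, 1+3·3=10, -2+4·3=10) = 3 (attained by i=1)
p(1) = min(4+0·1=4, 0+1·1=1, -2+2·1=0, 1+3·1=4, -2+4·1=2) = 0 (attained by i=2)
p(12) = min(4+0·12=4, 0+1·12=12, -2+2·12=22, 1+3·12=37, -2+4·12=46) = 4 (attained by i=0)
Answer: p(3) = 3; p(1) = 0; p(12) = 4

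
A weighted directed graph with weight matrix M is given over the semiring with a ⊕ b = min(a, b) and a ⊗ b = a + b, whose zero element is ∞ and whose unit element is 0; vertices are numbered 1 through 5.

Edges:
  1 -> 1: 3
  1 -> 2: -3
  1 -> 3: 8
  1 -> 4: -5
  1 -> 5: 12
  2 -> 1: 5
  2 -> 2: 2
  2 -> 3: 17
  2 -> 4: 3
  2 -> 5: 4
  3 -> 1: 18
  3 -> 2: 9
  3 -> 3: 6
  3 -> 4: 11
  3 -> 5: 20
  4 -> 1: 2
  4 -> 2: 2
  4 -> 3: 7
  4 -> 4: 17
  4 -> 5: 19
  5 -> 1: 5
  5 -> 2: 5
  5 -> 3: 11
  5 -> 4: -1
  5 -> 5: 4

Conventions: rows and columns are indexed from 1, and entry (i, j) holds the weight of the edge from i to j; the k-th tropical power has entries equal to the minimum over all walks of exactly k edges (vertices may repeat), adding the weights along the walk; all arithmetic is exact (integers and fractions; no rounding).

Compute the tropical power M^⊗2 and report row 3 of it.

M^⊗2:
  [-3, -3, 2, -2, 1]
  [5, 2, 10, 0, 6]
  [13, 11, 12, 12, 13]
  [5, -1, 10, -3, 6]
  [1, 1, 6, 0, 8]
Answer: row 3 of M^⊗2 = [13, 11, 12, 12, 13]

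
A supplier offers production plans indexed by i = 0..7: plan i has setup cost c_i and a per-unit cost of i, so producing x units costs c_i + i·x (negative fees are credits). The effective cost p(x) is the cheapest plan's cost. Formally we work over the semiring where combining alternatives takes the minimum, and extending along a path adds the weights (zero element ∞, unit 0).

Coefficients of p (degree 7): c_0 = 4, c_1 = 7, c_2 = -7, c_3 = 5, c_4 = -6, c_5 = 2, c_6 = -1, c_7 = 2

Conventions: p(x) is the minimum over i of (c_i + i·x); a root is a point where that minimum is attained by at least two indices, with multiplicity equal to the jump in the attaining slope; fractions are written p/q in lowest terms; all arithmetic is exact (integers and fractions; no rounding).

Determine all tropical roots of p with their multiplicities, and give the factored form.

hull edge (i=0, c=4) to (i=2, c=-7): slope -11/2, span 2
hull edge (i=2, c=-7) to (i=4, c=-6): slope 1/2, span 2
hull edge (i=4, c=-6) to (i=6, c=-1): slope 5/2, span 2
hull edge (i=6, c=-1) to (i=7, c=2): slope 3, span 1
Factored form: p(x) = 2 ⊗ (x ⊕ (-3)) ⊗ (x ⊕ (-5/2)) ⊗ (x ⊕ (-5/2)) ⊗ (x ⊕ (-1/2)) ⊗ (x ⊕ (-1/2)) ⊗ (x ⊕ 11/2) ⊗ (x ⊕ 11/2)
Answer: roots = -3 (mult 1), -5/2 (mult 2), -1/2 (mult 2), 11/2 (mult 2)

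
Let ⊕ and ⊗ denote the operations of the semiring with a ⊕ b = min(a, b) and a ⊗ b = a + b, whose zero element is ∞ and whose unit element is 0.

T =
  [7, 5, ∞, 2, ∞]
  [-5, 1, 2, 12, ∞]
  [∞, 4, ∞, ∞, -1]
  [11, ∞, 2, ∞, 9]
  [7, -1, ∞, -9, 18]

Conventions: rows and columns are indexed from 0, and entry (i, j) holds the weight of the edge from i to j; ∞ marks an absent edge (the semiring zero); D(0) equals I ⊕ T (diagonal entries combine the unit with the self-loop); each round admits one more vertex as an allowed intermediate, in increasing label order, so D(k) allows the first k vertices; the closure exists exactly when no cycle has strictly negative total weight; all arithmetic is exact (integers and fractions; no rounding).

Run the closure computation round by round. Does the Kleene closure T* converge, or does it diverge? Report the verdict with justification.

D(0):
  [0, 5, ∞, 2, ∞]
  [-5, 0, 2, 12, ∞]
  [∞, 4, 0, ∞, -1]
  [11, ∞, 2, 0, 9]
  [7, -1, ∞, -9, 0]
D(1):
  [0, 5, ∞, 2, ∞]
  [-5, 0, 2, -3, ∞]
  [∞, 4, 0, ∞, -1]
  [11, 16, 2, 0, 9]
  [7, -1, ∞, -9, 0]
D(2):
  [0, 5, 7, 2, ∞]
  [-5, 0, 2, -3, ∞]
  [-1, 4, 0, 1, -1]
  [11, 16, 2, 0, 9]
  [-6, -1, 1, -9, 0]
D(3):
  [0, 5, 7, 2, 6]
  [-5, 0, 2, -3, 1]
  [-1, 4, 0, 1, -1]
  [1, 6, 2, 0, 1]
  [-6, -1, 1, -9, 0]
Detection: at round 4, diagonal entry (4, 4) turns strictly negative.
Key observation: the cycle 4->1->0->3->2->4 has total weight (-1) + (-5) + 2 + 2 + (-1), which is strictly negative.
Answer: DIVERGES — negative cycle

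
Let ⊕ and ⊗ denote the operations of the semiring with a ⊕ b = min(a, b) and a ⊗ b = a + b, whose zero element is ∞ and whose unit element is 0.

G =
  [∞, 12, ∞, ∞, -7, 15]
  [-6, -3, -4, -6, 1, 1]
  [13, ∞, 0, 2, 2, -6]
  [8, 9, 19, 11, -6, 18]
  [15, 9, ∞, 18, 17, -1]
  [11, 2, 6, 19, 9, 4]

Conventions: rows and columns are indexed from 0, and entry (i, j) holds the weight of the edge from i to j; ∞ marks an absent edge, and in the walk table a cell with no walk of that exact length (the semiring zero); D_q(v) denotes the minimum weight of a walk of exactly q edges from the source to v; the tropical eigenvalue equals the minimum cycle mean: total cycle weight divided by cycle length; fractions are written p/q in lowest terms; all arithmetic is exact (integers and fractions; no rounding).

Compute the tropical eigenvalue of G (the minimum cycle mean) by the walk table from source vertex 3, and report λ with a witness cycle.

q=0: [∞, ∞, ∞, 0, ∞, ∞]
q=1: [8, 9, 19, 11, -6, 18]
q=2: [3, 3, 5, 3, 1, -7]
q=3: [-3, -5, -1, -3, -4, -3]
q=4: [-11, -8, -9, -11, -10, -7]
q=5: [-14, -11, -12, -14, -18, -15]
q=6: [-17, -14, -15, -17, -21, -19]
Optimal cycle mean attained by: cycle 0->4->5->1->0, total (-7) + (-1) + 2 + (-6), length 4.
Answer: λ = -3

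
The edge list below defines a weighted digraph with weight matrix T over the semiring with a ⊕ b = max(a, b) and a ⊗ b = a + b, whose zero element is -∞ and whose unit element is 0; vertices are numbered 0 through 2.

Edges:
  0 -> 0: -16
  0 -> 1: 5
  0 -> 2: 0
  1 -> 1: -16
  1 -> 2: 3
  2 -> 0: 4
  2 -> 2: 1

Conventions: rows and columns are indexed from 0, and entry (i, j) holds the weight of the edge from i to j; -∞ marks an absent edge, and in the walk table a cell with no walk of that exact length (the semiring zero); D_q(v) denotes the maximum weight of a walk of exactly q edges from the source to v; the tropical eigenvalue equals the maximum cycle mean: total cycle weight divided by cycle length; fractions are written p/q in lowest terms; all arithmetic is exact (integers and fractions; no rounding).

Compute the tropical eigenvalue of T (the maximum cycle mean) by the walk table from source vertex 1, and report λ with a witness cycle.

q=0: [-∞, 0, -∞]
q=1: [-∞, -16, 3]
q=2: [7, -32, 4]
q=3: [8, 12, 7]
Optimal cycle mean attained by: cycle 0->1->2->0, total 5 + 3 + 4, length 3.
Answer: λ = 4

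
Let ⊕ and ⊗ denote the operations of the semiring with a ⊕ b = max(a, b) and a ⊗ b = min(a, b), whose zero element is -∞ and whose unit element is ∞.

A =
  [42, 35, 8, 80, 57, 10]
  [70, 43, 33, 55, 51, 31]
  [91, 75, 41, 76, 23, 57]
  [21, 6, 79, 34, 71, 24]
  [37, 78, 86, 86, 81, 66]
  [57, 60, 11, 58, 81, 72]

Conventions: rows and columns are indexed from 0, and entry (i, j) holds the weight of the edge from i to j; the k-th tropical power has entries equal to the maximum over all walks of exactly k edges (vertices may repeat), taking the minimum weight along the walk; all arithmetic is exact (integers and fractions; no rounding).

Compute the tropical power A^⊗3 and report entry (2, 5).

A^⊗2:
  [42, 57, 79, 57, 71, 57]
  [43, 51, 55, 70, 57, 51]
  [70, 57, 76, 80, 71, 57]
  [79, 75, 71, 76, 71, 66]
  [86, 78, 81, 81, 81, 66]
  [60, 78, 81, 81, 81, 72]
A^⊗3:
  [79, 75, 71, 76, 71, 66]
  [55, 57, 70, 57, 70, 57]
  [76, 75, 79, 76, 71, 66]
  [71, 71, 76, 79, 71, 66]
  [81, 78, 81, 81, 81, 66]
  [81, 78, 81, 81, 81, 72]
Key observation: the optimum is the walk 2->3->4->5, with weight 76 min 71 min 66 = 66.
Optimal value attained by: walk 2->3->4->5.
Answer: (A^⊗3)[2][5] = 66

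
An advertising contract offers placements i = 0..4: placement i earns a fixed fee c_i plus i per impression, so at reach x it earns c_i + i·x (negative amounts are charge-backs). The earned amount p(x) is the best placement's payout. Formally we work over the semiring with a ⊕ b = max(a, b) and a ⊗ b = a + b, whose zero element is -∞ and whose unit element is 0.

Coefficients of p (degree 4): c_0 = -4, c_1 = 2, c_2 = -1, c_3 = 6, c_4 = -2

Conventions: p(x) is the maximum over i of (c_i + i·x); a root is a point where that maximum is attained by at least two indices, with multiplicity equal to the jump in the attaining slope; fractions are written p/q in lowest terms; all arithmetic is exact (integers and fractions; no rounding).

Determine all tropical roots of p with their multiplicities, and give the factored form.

hull edge (i=0, c=-4) to (i=1, c=2): slope 6, span 1
hull edge (i=1, c=2) to (i=3, c=6): slope 2, span 2
hull edge (i=3, c=6) to (i=4, c=-2): slope -8, span 1
Factored form: p(x) = -2 ⊗ (x ⊕ (-6)) ⊗ (x ⊕ (-2)) ⊗ (x ⊕ (-2)) ⊗ (x ⊕ 8)
Answer: roots = -6 (mult 1), -2 (mult 2), 8 (mult 1)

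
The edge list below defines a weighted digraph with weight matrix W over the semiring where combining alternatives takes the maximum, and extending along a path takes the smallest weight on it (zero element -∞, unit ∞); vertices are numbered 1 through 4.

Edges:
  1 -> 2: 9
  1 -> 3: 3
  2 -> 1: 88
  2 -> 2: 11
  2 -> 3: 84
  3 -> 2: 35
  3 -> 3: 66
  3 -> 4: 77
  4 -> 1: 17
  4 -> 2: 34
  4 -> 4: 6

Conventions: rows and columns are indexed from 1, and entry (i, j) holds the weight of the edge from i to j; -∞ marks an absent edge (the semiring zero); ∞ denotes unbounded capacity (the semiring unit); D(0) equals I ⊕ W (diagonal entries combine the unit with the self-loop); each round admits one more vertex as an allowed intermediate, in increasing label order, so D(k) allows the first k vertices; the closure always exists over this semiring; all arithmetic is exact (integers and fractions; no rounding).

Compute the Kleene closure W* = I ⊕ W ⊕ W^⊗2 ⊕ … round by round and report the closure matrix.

D(0):
  [∞, 9, 3, -∞]
  [88, ∞, 84, -∞]
  [-∞, 35, ∞, 77]
  [17, 34, -∞, ∞]
D(1):
  [∞, 9, 3, -∞]
  [88, ∞, 84, -∞]
  [-∞, 35, ∞, 77]
  [17, 34, 3, ∞]
D(2):
  [∞, 9, 9, -∞]
  [88, ∞, 84, -∞]
  [35, 35, ∞, 77]
  [34, 34, 34, ∞]
D(3):
  [∞, 9, 9, 9]
  [88, ∞, 84, 77]
  [35, 35, ∞, 77]
  [34, 34, 34, ∞]
D(4):
  [∞, 9, 9, 9]
  [88, ∞, 84, 77]
  [35, 35, ∞, 77]
  [34, 34, 34, ∞]
Answer: W* = [[∞, 9, 9, 9], [88, ∞, 84, 77], [35, 35, ∞, 77], [34, 34, 34, ∞]]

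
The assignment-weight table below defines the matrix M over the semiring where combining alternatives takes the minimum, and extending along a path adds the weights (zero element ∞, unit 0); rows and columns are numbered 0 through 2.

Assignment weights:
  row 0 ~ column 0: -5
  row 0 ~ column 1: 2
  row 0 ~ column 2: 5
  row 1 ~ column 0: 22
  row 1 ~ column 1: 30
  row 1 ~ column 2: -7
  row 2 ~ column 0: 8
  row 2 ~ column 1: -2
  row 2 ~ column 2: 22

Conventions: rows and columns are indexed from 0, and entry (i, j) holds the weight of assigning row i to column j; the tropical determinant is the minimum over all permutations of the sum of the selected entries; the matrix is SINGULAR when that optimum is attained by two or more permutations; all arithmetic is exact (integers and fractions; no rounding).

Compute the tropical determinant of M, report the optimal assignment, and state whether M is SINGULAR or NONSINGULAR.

σ = (0, 1, 2): (-5) + 30 + 22 = 47
σ = (0, 2, 1): (-5) + (-7) + (-2) = -14
σ = (1, 0, 2): 2 + 22 + 22 = 46
σ = (1, 2, 0): 2 + (-7) + 8 = 3
σ = (2, 0, 1): 5 + 22 + (-2) = 25
σ = (2, 1, 0): 5 + 30 + 8 = 43
Optimal value attained by: σ = (0, 2, 1).
Answer: det⊕(M) = -14; verdict: NONSINGULAR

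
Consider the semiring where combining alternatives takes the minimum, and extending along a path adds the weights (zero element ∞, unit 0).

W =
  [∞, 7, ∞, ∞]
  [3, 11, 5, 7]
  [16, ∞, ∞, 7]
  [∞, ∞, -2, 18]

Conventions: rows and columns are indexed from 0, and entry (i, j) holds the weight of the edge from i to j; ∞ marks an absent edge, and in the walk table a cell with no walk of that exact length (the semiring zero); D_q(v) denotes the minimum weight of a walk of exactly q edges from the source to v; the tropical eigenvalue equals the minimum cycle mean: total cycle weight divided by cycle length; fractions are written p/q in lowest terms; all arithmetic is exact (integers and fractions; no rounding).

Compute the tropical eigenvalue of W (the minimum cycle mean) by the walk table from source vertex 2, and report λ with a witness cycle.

q=0: [∞, ∞, 0, ∞]
q=1: [16, ∞, ∞, 7]
q=2: [∞, 23, 5, 25]
q=3: [21, 34, 23, 12]
q=4: [37, 28, 10, 30]
Optimal cycle mean attained by: cycle 2->3->2, total 7 + (-2), length 2.
Answer: λ = 5/2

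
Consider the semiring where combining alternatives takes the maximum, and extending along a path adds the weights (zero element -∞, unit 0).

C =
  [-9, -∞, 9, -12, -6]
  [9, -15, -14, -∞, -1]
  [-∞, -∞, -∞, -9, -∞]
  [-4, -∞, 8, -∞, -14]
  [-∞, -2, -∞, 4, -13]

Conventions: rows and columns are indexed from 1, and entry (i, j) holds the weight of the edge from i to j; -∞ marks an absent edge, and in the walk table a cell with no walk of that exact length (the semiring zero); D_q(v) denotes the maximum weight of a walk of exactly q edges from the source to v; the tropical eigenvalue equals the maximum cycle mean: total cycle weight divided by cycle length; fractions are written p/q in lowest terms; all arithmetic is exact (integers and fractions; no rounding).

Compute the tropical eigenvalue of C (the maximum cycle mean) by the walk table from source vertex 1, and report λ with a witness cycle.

q=0: [0, -∞, -∞, -∞, -∞]
q=1: [-9, -∞, 9, -12, -6]
q=2: [-16, -8, 0, 0, -15]
q=3: [1, -17, 8, -9, -9]
q=4: [-8, -11, 10, -1, -5]
q=5: [-2, -7, 7, 1, -12]
Optimal cycle mean attained by: cycle 1->5->2->1, total (-6) + (-2) + 9, length 3.
Answer: λ = 1/3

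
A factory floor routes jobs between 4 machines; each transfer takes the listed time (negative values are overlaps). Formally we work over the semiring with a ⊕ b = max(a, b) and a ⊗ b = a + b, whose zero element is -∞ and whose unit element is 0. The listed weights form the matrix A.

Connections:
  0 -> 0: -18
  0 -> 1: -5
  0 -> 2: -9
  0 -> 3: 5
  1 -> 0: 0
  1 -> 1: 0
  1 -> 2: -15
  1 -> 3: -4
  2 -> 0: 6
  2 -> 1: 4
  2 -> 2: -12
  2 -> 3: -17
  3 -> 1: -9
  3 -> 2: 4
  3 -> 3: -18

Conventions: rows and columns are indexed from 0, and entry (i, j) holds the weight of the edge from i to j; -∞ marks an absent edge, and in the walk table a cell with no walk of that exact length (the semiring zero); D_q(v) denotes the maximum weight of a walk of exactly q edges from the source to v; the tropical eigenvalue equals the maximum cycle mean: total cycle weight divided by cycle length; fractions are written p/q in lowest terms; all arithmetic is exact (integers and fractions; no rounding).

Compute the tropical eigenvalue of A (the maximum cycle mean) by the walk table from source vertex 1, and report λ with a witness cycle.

q=0: [-∞, 0, -∞, -∞]
q=1: [0, 0, -15, -4]
q=2: [0, 0, 0, 5]
q=3: [6, 4, 9, 5]
q=4: [15, 13, 9, 11]
Optimal cycle mean attained by: cycle 0->3->2->0, total 5 + 4 + 6, length 3.
Answer: λ = 5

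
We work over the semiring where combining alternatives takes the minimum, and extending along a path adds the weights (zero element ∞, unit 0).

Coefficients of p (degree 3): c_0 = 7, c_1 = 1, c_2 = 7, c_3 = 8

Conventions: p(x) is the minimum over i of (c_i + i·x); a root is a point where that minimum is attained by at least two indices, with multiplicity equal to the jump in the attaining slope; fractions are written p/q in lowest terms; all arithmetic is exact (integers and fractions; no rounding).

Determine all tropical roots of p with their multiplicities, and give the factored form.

hull edge (i=0, c=7) to (i=1, c=1): slope -6, span 1
hull edge (i=1, c=1) to (i=3, c=8): slope 7/2, span 2
Factored form: p(x) = 8 ⊗ (x ⊕ (-7/2)) ⊗ (x ⊕ (-7/2)) ⊗ (x ⊕ 6)
Answer: roots = -7/2 (mult 2), 6 (mult 1)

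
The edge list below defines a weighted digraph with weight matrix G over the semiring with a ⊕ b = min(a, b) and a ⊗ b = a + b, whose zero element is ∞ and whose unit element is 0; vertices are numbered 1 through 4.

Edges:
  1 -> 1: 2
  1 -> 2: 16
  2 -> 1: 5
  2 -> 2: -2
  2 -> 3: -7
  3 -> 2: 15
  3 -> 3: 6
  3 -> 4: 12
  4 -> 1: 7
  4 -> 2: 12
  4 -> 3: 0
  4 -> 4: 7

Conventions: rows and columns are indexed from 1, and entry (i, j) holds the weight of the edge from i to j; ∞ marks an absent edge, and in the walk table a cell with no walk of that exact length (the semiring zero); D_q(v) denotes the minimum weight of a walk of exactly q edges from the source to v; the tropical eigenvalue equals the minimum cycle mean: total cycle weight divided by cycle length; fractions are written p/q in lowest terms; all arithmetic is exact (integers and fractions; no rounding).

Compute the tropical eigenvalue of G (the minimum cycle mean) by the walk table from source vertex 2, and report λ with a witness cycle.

q=0: [∞, 0, ∞, ∞]
q=1: [5, -2, -7, ∞]
q=2: [3, -4, -9, 5]
q=3: [1, -6, -11, 3]
q=4: [-1, -8, -13, 1]
Optimal cycle mean attained by: cycle 2->2, total (-2), length 1.
Answer: λ = -2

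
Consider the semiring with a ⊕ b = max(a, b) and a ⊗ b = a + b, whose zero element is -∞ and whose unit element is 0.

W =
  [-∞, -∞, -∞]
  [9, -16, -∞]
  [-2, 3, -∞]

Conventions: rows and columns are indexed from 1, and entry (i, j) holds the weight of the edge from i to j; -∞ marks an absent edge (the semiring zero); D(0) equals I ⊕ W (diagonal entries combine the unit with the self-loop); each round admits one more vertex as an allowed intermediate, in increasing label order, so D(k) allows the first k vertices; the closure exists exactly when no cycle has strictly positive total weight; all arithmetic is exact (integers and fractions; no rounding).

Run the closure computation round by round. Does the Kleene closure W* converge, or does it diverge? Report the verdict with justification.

D(0):
  [0, -∞, -∞]
  [9, 0, -∞]
  [-2, 3, 0]
D(1):
  [0, -∞, -∞]
  [9, 0, -∞]
  [-2, 3, 0]
D(2):
  [0, -∞, -∞]
  [9, 0, -∞]
  [12, 3, 0]
D(3):
  [0, -∞, -∞]
  [9, 0, -∞]
  [12, 3, 0]
Key observation: every diagonal entry stays at the unit through all rounds, so no improving cycle exists.
Answer: CONVERGES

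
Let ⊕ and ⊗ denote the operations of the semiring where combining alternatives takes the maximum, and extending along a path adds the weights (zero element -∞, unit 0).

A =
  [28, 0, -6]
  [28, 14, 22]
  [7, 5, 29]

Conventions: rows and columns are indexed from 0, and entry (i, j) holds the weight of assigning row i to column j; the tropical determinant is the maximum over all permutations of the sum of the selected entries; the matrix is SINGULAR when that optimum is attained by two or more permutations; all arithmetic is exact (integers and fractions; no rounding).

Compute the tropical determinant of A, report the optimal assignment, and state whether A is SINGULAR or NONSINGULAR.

σ = (0, 1, 2): 28 + 14 + 29 = 71
σ = (0, 2, 1): 28 + 22 + 5 = 55
σ = (1, 0, 2): 0 + 28 + 29 = 57
σ = (1, 2, 0): 0 + 22 + 7 = 29
σ = (2, 0, 1): (-6) + 28 + 5 = 27
σ = (2, 1, 0): (-6) + 14 + 7 = 15
Optimal value attained by: σ = (0, 1, 2).
Answer: det⊕(A) = 71; verdict: NONSINGULAR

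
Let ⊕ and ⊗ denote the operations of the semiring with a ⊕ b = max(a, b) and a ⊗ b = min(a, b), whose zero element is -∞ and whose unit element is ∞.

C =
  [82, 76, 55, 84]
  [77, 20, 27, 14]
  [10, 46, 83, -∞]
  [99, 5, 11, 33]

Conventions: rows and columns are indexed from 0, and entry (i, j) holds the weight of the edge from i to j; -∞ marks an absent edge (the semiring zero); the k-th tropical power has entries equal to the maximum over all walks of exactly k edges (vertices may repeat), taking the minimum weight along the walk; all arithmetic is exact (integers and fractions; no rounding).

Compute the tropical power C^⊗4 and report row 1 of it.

C^⊗2:
  [84, 76, 55, 82]
  [77, 76, 55, 77]
  [46, 46, 83, 14]
  [82, 76, 55, 84]
C^⊗3:
  [82, 76, 55, 84]
  [77, 76, 55, 77]
  [46, 46, 83, 46]
  [84, 76, 55, 82]
C^⊗4:
  [84, 76, 55, 82]
  [77, 76, 55, 77]
  [46, 46, 83, 46]
  [82, 76, 55, 84]
Answer: row 1 of C^⊗4 = [77, 76, 55, 77]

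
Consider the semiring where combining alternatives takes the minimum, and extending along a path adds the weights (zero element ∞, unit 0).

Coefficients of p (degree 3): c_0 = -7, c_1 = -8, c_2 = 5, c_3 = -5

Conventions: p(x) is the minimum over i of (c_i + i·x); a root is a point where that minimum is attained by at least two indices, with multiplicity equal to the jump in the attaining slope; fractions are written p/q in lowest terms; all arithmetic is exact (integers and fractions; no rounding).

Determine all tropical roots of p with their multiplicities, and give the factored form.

hull edge (i=0, c=-7) to (i=1, c=-8): slope -1, span 1
hull edge (i=1, c=-8) to (i=3, c=-5): slope 3/2, span 2
Factored form: p(x) = -5 ⊗ (x ⊕ (-3/2)) ⊗ (x ⊕ (-3/2)) ⊗ (x ⊕ 1)
Answer: roots = -3/2 (mult 2), 1 (mult 1)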